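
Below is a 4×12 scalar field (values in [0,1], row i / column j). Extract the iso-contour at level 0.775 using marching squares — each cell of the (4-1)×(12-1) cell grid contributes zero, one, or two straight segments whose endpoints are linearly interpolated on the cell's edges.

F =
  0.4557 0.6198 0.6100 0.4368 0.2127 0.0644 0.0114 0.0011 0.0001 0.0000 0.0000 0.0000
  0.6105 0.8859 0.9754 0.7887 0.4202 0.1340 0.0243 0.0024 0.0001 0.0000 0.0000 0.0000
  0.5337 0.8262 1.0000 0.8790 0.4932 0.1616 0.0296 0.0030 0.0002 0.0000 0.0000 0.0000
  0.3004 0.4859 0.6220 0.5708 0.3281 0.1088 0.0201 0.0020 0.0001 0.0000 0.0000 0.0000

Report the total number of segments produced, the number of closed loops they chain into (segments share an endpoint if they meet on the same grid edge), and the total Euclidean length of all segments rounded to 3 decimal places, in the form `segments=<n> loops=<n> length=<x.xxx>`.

cell (0,0): code 0100 → (0.583,1.000)–(1.000,0.597)
cell (0,1): code 1100 → (0.452,2.000)–(0.583,1.000)
cell (0,2): code 1100 → (0.961,3.000)–(0.452,2.000)
cell (0,3): code 1000 → (1.000,3.037)–(0.961,3.000)
cell (1,0): code 0110 → (1.000,0.597)–(2.000,0.825)
cell (1,3): code 1001 → (2.000,3.270)–(1.000,3.037)
cell (2,0): code 0010 → (2.000,0.825)–(2.150,1.000)
cell (2,1): code 0011 → (2.150,1.000)–(2.595,2.000)
cell (2,2): code 0011 → (2.595,2.000)–(2.337,3.000)
cell (2,3): code 0001 → (2.337,3.000)–(2.000,3.270)
total: 10 segments, chained into 1 closed loop(s), length Σ = 7.606402

segments=10 loops=1 length=7.606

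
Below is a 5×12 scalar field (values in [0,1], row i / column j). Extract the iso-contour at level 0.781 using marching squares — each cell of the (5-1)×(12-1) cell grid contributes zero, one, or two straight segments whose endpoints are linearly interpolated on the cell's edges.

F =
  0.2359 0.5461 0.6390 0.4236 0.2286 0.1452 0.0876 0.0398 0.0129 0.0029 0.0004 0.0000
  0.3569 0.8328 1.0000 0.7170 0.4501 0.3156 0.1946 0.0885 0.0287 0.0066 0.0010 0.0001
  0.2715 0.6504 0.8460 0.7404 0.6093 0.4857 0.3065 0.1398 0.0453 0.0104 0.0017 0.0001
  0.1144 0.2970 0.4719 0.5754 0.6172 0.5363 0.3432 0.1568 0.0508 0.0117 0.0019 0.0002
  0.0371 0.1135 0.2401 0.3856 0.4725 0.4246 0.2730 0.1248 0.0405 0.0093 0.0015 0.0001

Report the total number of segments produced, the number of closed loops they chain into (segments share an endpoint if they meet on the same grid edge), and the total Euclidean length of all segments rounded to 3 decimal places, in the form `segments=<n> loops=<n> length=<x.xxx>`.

segments=8 loops=1 length=5.591

cell (0,0): code 0100 → (0.819,1.000)–(1.000,0.891)
cell (0,1): code 1100 → (0.393,2.000)–(0.819,1.000)
cell (0,2): code 1000 → (1.000,2.774)–(0.393,2.000)
cell (1,0): code 0010 → (1.000,0.891)–(1.284,1.000)
cell (1,1): code 0111 → (1.284,1.000)–(2.000,1.668)
cell (1,2): code 1001 → (2.000,2.616)–(1.000,2.774)
cell (2,1): code 0010 → (2.000,1.668)–(2.174,2.000)
cell (2,2): code 0001 → (2.174,2.000)–(2.000,2.616)
total: 8 segments, chained into 1 closed loop(s), length Σ = 5.591357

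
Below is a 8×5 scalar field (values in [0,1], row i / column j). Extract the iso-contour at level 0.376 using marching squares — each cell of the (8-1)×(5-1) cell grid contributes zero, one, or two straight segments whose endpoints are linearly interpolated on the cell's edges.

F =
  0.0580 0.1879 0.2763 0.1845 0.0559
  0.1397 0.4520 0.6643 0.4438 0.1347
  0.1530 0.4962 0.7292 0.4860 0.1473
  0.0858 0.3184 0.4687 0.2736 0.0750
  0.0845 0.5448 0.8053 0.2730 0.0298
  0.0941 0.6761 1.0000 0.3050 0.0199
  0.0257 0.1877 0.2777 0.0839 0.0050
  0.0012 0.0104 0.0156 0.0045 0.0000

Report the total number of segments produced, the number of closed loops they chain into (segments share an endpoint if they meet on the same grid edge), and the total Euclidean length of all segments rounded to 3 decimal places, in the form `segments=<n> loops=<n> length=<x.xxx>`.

cell (0,0): code 0100 → (0.712,1.000)–(1.000,0.757)
cell (0,1): code 1100 → (0.257,2.000)–(0.712,1.000)
cell (0,2): code 1100 → (0.739,3.000)–(0.257,2.000)
cell (0,3): code 1000 → (1.000,3.219)–(0.739,3.000)
cell (1,0): code 0110 → (1.000,0.757)–(2.000,0.650)
cell (1,3): code 1001 → (2.000,3.325)–(1.000,3.219)
cell (2,0): code 0010 → (2.000,0.650)–(2.676,1.000)
cell (2,1): code 0111 → (2.676,1.000)–(3.000,1.383)
cell (2,2): code 1011 → (3.000,2.475)–(2.518,3.000)
cell (2,3): code 0001 → (2.518,3.000)–(2.000,3.325)
cell (3,0): code 0100 → (3.254,1.000)–(4.000,0.633)
cell (3,1): code 1110 → (3.000,1.383)–(3.254,1.000)
cell (3,2): code 1001 → (4.000,2.807)–(3.000,2.475)
cell (4,0): code 0110 → (4.000,0.633)–(5.000,0.484)
cell (4,2): code 1001 → (5.000,2.898)–(4.000,2.807)
cell (5,0): code 0010 → (5.000,0.484)–(5.614,1.000)
cell (5,1): code 0011 → (5.614,1.000)–(5.864,2.000)
cell (5,2): code 0001 → (5.864,2.000)–(5.000,2.898)
total: 18 segments, chained into 1 closed loop(s), length Σ = 14.963550

segments=18 loops=1 length=14.964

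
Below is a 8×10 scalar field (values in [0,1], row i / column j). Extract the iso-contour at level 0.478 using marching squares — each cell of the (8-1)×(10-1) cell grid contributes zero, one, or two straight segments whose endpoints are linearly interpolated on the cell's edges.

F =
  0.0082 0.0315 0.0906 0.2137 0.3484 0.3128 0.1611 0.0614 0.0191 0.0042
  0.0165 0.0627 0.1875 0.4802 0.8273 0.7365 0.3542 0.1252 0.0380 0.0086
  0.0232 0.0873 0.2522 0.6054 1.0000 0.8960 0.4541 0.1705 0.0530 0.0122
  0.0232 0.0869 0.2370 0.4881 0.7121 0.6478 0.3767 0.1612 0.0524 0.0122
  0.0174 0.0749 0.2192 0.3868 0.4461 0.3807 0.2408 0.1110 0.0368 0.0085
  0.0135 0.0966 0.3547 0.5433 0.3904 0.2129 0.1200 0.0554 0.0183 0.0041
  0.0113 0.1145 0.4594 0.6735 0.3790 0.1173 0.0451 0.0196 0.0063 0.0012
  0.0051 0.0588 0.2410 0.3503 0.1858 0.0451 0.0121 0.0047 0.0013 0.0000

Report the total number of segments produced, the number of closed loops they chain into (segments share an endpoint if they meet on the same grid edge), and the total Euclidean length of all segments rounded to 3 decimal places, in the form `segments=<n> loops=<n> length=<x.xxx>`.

segments=18 loops=2 length=15.966

cell (0,2): code 0100 → (0.992,3.000)–(1.000,2.992)
cell (0,3): code 1100 → (0.271,4.000)–(0.992,3.000)
cell (0,4): code 1100 → (0.390,5.000)–(0.271,4.000)
cell (0,5): code 1000 → (1.000,5.676)–(0.390,5.000)
cell (1,2): code 0110 → (1.000,2.992)–(2.000,2.639)
cell (1,5): code 1001 → (2.000,5.946)–(1.000,5.676)
cell (2,2): code 0110 → (2.000,2.639)–(3.000,2.960)
cell (2,5): code 1001 → (3.000,5.626)–(2.000,5.946)
cell (3,2): code 0010 → (3.000,2.960)–(3.100,3.000)
cell (3,3): code 0011 → (3.100,3.000)–(3.880,4.000)
cell (3,4): code 0011 → (3.880,4.000)–(3.636,5.000)
cell (3,5): code 0001 → (3.636,5.000)–(3.000,5.626)
cell (4,2): code 0100 → (4.583,3.000)–(5.000,2.654)
cell (4,3): code 1000 → (5.000,3.427)–(4.583,3.000)
cell (5,2): code 0110 → (5.000,2.654)–(6.000,2.087)
cell (5,3): code 1001 → (6.000,3.664)–(5.000,3.427)
cell (6,2): code 0010 → (6.000,2.087)–(6.605,3.000)
cell (6,3): code 0001 → (6.605,3.000)–(6.000,3.664)
total: 18 segments, chained into 2 closed loop(s), length Σ = 15.965714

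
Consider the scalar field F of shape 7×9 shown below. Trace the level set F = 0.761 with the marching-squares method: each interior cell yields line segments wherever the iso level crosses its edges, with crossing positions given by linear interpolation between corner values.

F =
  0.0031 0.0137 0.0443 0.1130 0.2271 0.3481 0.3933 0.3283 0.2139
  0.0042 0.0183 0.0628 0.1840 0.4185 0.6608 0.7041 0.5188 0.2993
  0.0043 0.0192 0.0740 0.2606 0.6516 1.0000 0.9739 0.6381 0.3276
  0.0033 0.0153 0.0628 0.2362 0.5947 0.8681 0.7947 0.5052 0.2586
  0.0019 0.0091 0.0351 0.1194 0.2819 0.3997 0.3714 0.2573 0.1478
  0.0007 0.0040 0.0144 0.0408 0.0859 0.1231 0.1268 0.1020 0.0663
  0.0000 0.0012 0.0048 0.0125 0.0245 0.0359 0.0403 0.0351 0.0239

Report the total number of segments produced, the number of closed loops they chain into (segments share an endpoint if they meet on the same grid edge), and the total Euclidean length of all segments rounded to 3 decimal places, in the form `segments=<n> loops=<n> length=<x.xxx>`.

segments=8 loops=1 length=6.773

cell (1,4): code 0100 → (1.295,5.000)–(2.000,4.314)
cell (1,5): code 1100 → (1.211,6.000)–(1.295,5.000)
cell (1,6): code 1000 → (2.000,6.634)–(1.211,6.000)
cell (2,4): code 0110 → (2.000,4.314)–(3.000,4.608)
cell (2,6): code 1001 → (3.000,6.116)–(2.000,6.634)
cell (3,4): code 0010 → (3.000,4.608)–(3.229,5.000)
cell (3,5): code 0011 → (3.229,5.000)–(3.080,6.000)
cell (3,6): code 0001 → (3.080,6.000)–(3.000,6.116)
total: 8 segments, chained into 1 closed loop(s), length Σ = 6.773265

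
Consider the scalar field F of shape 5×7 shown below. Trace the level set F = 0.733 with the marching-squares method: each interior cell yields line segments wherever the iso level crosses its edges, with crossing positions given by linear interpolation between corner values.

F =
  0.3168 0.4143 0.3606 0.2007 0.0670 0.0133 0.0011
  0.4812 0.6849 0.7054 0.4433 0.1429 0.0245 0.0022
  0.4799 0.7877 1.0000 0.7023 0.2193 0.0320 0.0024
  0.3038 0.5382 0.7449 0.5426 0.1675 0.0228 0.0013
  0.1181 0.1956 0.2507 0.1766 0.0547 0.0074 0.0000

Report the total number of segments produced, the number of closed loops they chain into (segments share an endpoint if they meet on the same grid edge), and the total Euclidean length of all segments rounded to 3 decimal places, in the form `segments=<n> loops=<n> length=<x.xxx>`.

segments=8 loops=1 length=5.841

cell (1,0): code 0100 → (1.468,1.000)–(2.000,0.822)
cell (1,1): code 1100 → (1.094,2.000)–(1.468,1.000)
cell (1,2): code 1000 → (2.000,2.897)–(1.094,2.000)
cell (2,0): code 0010 → (2.000,0.822)–(2.219,1.000)
cell (2,1): code 0111 → (2.219,1.000)–(3.000,1.942)
cell (2,2): code 1001 → (3.000,2.059)–(2.000,2.897)
cell (3,1): code 0010 → (3.000,1.942)–(3.024,2.000)
cell (3,2): code 0001 → (3.024,2.000)–(3.000,2.059)
total: 8 segments, chained into 1 closed loop(s), length Σ = 5.840531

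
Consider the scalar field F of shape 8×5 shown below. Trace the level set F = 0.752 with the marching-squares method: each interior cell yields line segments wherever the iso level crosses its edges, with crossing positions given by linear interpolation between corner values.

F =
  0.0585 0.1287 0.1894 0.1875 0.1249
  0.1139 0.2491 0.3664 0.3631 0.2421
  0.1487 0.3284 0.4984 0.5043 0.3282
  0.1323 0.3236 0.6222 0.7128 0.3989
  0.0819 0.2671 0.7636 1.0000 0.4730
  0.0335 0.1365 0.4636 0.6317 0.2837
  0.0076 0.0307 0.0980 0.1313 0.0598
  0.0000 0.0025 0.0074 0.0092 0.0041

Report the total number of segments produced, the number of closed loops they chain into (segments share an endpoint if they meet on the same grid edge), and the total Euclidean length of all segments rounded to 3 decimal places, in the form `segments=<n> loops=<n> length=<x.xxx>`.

segments=6 loops=1 length=4.389

cell (3,1): code 0100 → (3.918,2.000)–(4.000,1.977)
cell (3,2): code 1100 → (3.136,3.000)–(3.918,2.000)
cell (3,3): code 1000 → (4.000,3.471)–(3.136,3.000)
cell (4,1): code 0010 → (4.000,1.977)–(4.039,2.000)
cell (4,2): code 0011 → (4.039,2.000)–(4.673,3.000)
cell (4,3): code 0001 → (4.673,3.000)–(4.000,3.471)
total: 6 segments, chained into 1 closed loop(s), length Σ = 4.388945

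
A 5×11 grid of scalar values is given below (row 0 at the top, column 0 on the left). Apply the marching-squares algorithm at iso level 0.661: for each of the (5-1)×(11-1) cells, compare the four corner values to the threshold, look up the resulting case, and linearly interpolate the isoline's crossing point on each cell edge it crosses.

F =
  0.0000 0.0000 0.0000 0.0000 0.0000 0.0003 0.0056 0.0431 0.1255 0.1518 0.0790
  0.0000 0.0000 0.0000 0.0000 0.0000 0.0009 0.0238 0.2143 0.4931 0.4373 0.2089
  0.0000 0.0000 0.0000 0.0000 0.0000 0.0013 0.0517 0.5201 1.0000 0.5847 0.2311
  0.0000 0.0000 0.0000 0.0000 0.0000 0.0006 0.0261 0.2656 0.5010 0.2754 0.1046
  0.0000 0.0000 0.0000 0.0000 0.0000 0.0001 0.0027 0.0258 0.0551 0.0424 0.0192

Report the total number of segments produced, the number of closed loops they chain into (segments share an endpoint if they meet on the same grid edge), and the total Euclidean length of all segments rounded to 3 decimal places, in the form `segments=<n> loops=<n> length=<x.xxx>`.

segments=4 loops=1 length=4.070

cell (1,7): code 0100 → (1.331,8.000)–(2.000,7.294)
cell (1,8): code 1000 → (2.000,8.816)–(1.331,8.000)
cell (2,7): code 0010 → (2.000,7.294)–(2.679,8.000)
cell (2,8): code 0001 → (2.679,8.000)–(2.000,8.816)
total: 4 segments, chained into 1 closed loop(s), length Σ = 4.070070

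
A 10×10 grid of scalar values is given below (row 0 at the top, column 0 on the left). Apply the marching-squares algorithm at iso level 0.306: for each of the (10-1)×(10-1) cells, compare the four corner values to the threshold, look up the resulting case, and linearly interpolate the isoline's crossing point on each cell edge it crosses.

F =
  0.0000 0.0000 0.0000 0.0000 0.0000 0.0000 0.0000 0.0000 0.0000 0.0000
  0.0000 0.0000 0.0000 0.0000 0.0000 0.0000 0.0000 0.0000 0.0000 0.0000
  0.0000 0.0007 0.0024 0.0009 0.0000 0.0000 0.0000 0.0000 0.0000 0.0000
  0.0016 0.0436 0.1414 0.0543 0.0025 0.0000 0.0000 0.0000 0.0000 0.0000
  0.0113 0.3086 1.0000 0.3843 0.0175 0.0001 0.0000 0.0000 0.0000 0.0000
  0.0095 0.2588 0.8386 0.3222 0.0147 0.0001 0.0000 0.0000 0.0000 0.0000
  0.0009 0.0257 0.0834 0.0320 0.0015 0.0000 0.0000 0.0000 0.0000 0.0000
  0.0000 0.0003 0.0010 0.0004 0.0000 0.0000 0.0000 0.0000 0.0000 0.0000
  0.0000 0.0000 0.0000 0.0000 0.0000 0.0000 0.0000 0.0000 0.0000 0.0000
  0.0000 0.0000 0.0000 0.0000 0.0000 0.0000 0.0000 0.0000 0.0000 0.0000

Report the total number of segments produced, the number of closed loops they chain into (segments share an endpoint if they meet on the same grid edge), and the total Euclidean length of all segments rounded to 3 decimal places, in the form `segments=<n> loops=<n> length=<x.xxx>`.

segments=10 loops=1 length=7.208

cell (3,0): code 0100 → (3.990,1.000)–(4.000,0.991)
cell (3,1): code 1100 → (3.192,2.000)–(3.990,1.000)
cell (3,2): code 1100 → (3.763,3.000)–(3.192,2.000)
cell (3,3): code 1000 → (4.000,3.213)–(3.763,3.000)
cell (4,0): code 0010 → (4.000,0.991)–(4.052,1.000)
cell (4,1): code 0111 → (4.052,1.000)–(5.000,1.081)
cell (4,3): code 1001 → (5.000,3.053)–(4.000,3.213)
cell (5,1): code 0010 → (5.000,1.081)–(5.705,2.000)
cell (5,2): code 0011 → (5.705,2.000)–(5.056,3.000)
cell (5,3): code 0001 → (5.056,3.000)–(5.000,3.053)
total: 10 segments, chained into 1 closed loop(s), length Σ = 7.207816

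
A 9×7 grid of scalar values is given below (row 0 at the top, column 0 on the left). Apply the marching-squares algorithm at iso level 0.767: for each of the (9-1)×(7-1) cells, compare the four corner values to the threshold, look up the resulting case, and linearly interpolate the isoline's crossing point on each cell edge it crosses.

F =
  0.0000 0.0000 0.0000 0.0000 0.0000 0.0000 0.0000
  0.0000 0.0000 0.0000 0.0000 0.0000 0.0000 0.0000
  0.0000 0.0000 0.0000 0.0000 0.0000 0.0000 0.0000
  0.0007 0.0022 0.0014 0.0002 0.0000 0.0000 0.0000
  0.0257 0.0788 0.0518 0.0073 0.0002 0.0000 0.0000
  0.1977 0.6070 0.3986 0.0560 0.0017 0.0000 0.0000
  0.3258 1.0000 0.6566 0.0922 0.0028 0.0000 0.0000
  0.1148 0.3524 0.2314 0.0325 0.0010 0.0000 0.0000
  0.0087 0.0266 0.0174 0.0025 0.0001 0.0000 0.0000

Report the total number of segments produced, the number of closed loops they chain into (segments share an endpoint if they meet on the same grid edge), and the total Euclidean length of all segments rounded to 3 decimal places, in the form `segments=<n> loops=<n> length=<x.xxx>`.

segments=4 loops=1 length=2.854

cell (5,0): code 0100 → (5.407,1.000)–(6.000,0.654)
cell (5,1): code 1000 → (6.000,1.679)–(5.407,1.000)
cell (6,0): code 0010 → (6.000,0.654)–(6.360,1.000)
cell (6,1): code 0001 → (6.360,1.000)–(6.000,1.679)
total: 4 segments, chained into 1 closed loop(s), length Σ = 2.854173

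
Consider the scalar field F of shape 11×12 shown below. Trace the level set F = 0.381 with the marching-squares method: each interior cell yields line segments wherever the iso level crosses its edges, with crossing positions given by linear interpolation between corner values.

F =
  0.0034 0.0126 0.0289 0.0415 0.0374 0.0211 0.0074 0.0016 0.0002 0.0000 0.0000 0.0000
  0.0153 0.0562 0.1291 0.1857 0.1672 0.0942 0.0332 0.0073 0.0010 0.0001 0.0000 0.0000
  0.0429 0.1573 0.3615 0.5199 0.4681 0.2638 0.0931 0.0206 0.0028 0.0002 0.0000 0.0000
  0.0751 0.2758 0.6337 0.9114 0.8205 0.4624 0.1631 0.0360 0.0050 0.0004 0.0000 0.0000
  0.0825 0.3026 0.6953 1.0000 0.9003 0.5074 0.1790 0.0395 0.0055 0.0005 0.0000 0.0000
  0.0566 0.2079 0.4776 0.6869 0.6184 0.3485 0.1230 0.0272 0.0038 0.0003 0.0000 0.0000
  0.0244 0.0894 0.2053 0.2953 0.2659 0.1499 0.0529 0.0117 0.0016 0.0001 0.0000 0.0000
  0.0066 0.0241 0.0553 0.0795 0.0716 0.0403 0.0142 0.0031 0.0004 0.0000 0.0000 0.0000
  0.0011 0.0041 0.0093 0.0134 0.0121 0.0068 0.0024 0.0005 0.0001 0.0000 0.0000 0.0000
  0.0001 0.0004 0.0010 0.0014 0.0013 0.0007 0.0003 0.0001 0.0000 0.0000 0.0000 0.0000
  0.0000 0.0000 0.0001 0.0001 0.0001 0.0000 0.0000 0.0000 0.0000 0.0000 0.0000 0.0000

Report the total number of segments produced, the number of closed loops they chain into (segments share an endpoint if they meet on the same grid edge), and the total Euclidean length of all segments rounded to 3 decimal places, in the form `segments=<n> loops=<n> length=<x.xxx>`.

segments=16 loops=1 length=13.047

cell (1,2): code 0100 → (1.584,3.000)–(2.000,2.123)
cell (1,3): code 1100 → (1.711,4.000)–(1.584,3.000)
cell (1,4): code 1000 → (2.000,4.426)–(1.711,4.000)
cell (2,1): code 0100 → (2.072,2.000)–(3.000,1.294)
cell (2,2): code 1110 → (2.000,2.123)–(2.072,2.000)
cell (2,4): code 1101 → (2.590,5.000)–(2.000,4.426)
cell (2,5): code 1000 → (3.000,5.272)–(2.590,5.000)
cell (3,1): code 0110 → (3.000,1.294)–(4.000,1.200)
cell (3,5): code 1001 → (4.000,5.385)–(3.000,5.272)
cell (4,1): code 0110 → (4.000,1.200)–(5.000,1.642)
cell (4,4): code 1011 → (5.000,4.880)–(4.795,5.000)
cell (4,5): code 0001 → (4.795,5.000)–(4.000,5.385)
cell (5,1): code 0010 → (5.000,1.642)–(5.355,2.000)
cell (5,2): code 0011 → (5.355,2.000)–(5.781,3.000)
cell (5,3): code 0011 → (5.781,3.000)–(5.673,4.000)
cell (5,4): code 0001 → (5.673,4.000)–(5.000,4.880)
total: 16 segments, chained into 1 closed loop(s), length Σ = 13.047395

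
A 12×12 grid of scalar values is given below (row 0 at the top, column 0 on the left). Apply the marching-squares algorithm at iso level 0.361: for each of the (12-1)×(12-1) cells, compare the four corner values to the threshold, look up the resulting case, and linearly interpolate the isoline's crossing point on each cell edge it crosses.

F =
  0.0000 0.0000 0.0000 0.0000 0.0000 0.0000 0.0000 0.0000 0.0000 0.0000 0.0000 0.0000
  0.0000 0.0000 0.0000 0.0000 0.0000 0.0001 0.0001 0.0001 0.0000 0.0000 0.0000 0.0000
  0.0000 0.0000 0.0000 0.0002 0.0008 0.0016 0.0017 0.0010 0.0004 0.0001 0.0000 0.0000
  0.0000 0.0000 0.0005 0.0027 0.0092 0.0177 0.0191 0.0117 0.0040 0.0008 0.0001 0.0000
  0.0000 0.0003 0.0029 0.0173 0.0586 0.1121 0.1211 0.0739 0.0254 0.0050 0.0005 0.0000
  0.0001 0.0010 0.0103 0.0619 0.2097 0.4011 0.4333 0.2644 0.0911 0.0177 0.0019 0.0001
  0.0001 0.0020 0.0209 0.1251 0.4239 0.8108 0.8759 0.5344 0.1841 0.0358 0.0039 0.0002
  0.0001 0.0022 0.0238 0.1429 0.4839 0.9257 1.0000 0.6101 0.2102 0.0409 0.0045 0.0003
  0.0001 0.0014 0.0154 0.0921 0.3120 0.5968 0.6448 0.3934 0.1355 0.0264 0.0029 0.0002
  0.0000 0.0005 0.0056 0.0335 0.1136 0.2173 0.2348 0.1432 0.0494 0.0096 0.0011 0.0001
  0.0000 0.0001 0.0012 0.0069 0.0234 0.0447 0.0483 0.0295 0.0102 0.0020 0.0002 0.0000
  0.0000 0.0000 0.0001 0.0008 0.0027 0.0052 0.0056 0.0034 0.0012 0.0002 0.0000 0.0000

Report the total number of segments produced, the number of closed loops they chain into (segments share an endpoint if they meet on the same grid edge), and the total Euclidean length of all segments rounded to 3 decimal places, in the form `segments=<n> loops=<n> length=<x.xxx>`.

cell (4,4): code 0100 → (4.861,5.000)–(5.000,4.790)
cell (4,5): code 1100 → (4.768,6.000)–(4.861,5.000)
cell (4,6): code 1000 → (5.000,6.428)–(4.768,6.000)
cell (5,3): code 0100 → (5.706,4.000)–(6.000,3.789)
cell (5,4): code 1110 → (5.000,4.790)–(5.706,4.000)
cell (5,6): code 1101 → (5.358,7.000)–(5.000,6.428)
cell (5,7): code 1000 → (6.000,7.495)–(5.358,7.000)
cell (6,3): code 0110 → (6.000,3.789)–(7.000,3.640)
cell (6,7): code 1001 → (7.000,7.623)–(6.000,7.495)
cell (7,3): code 0010 → (7.000,3.640)–(7.715,4.000)
cell (7,4): code 0111 → (7.715,4.000)–(8.000,4.172)
cell (7,7): code 1001 → (8.000,7.126)–(7.000,7.623)
cell (8,4): code 0010 → (8.000,4.172)–(8.621,5.000)
cell (8,5): code 0011 → (8.621,5.000)–(8.692,6.000)
cell (8,6): code 0011 → (8.692,6.000)–(8.129,7.000)
cell (8,7): code 0001 → (8.129,7.000)–(8.000,7.126)
total: 16 segments, chained into 1 closed loop(s), length Σ = 12.284443

segments=16 loops=1 length=12.284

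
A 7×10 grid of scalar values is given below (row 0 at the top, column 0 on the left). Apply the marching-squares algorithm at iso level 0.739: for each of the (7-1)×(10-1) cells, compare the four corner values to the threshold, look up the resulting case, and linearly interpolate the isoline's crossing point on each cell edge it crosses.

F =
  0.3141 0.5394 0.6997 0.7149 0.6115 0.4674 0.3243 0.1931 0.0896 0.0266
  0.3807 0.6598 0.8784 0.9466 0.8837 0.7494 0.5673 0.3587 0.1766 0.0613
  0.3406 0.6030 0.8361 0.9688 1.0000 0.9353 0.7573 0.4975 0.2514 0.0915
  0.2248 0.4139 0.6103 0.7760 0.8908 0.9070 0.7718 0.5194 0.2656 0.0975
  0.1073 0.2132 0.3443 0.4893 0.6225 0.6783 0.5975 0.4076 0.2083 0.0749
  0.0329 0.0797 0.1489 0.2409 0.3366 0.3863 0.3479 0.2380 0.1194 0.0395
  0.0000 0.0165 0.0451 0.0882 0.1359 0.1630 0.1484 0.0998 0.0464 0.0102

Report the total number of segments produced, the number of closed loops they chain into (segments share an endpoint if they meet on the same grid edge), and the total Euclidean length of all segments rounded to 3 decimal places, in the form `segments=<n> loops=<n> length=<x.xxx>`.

cell (0,1): code 0100 → (0.220,2.000)–(1.000,1.362)
cell (0,2): code 1100 → (0.104,3.000)–(0.220,2.000)
cell (0,3): code 1100 → (0.468,4.000)–(0.104,3.000)
cell (0,4): code 1100 → (0.963,5.000)–(0.468,4.000)
cell (0,5): code 1000 → (1.000,5.057)–(0.963,5.000)
cell (1,1): code 0110 → (1.000,1.362)–(2.000,1.583)
cell (1,5): code 1101 → (1.904,6.000)–(1.000,5.057)
cell (1,6): code 1000 → (2.000,6.070)–(1.904,6.000)
cell (2,1): code 0010 → (2.000,1.583)–(2.430,2.000)
cell (2,2): code 0111 → (2.430,2.000)–(3.000,2.777)
cell (2,6): code 1001 → (3.000,6.130)–(2.000,6.070)
cell (3,2): code 0010 → (3.000,2.777)–(3.129,3.000)
cell (3,3): code 0011 → (3.129,3.000)–(3.566,4.000)
cell (3,4): code 0011 → (3.566,4.000)–(3.735,5.000)
cell (3,5): code 0011 → (3.735,5.000)–(3.188,6.000)
cell (3,6): code 0001 → (3.188,6.000)–(3.000,6.130)
total: 16 segments, chained into 1 closed loop(s), length Σ = 13.007110

segments=16 loops=1 length=13.007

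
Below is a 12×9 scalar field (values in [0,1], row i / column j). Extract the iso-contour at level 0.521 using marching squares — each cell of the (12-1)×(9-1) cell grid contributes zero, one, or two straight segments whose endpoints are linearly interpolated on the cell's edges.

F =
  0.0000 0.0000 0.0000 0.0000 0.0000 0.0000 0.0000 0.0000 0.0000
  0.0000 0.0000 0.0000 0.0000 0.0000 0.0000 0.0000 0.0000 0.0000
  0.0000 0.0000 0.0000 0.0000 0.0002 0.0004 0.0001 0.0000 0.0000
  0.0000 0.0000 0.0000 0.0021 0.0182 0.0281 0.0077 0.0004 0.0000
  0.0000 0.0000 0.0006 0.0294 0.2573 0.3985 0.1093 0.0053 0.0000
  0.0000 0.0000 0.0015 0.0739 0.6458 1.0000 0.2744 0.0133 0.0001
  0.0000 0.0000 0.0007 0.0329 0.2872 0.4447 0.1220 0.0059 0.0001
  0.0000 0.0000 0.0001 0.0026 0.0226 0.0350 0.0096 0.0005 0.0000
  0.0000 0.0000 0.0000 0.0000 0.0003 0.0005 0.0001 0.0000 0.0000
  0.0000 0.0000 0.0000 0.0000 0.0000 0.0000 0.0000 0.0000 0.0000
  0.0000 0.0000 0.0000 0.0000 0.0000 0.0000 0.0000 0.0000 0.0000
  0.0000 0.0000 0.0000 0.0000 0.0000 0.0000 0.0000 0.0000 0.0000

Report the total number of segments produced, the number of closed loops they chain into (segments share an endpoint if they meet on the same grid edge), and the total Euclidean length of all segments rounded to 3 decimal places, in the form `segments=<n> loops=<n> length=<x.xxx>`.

cell (4,3): code 0100 → (4.679,4.000)–(5.000,3.782)
cell (4,4): code 1100 → (4.204,5.000)–(4.679,4.000)
cell (4,5): code 1000 → (5.000,5.660)–(4.204,5.000)
cell (5,3): code 0010 → (5.000,3.782)–(5.348,4.000)
cell (5,4): code 0011 → (5.348,4.000)–(5.863,5.000)
cell (5,5): code 0001 → (5.863,5.000)–(5.000,5.660)
total: 6 segments, chained into 1 closed loop(s), length Σ = 5.151475

segments=6 loops=1 length=5.151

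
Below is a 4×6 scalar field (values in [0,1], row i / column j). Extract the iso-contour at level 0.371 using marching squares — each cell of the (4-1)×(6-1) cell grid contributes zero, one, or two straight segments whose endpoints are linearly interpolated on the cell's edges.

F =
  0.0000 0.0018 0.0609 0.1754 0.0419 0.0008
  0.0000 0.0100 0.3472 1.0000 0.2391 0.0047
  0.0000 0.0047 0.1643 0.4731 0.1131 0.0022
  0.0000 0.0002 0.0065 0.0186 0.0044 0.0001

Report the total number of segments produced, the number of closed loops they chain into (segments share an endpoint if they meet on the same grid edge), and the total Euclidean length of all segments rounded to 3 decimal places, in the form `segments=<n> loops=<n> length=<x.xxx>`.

segments=6 loops=1 length=5.437

cell (0,2): code 0100 → (0.237,3.000)–(1.000,2.036)
cell (0,3): code 1000 → (1.000,3.827)–(0.237,3.000)
cell (1,2): code 0110 → (1.000,2.036)–(2.000,2.669)
cell (1,3): code 1001 → (2.000,3.284)–(1.000,3.827)
cell (2,2): code 0010 → (2.000,2.669)–(2.225,3.000)
cell (2,3): code 0001 → (2.225,3.000)–(2.000,3.284)
total: 6 segments, chained into 1 closed loop(s), length Σ = 5.436666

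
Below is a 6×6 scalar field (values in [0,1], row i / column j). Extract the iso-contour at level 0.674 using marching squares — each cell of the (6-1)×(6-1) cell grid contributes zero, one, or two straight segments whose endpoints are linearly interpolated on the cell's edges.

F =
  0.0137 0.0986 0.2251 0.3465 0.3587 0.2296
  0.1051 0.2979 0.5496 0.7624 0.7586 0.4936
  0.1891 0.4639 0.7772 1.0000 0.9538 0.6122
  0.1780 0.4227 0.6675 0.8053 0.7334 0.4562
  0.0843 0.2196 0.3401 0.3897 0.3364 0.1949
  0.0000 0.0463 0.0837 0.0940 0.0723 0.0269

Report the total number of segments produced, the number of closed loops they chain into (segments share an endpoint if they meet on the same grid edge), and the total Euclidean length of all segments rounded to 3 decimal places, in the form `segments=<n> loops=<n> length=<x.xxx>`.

cell (0,2): code 0100 → (0.787,3.000)–(1.000,2.585)
cell (0,3): code 1100 → (0.788,4.000)–(0.787,3.000)
cell (0,4): code 1000 → (1.000,4.319)–(0.788,4.000)
cell (1,1): code 0100 → (1.547,2.000)–(2.000,1.671)
cell (1,2): code 1110 → (1.000,2.585)–(1.547,2.000)
cell (1,4): code 1001 → (2.000,4.819)–(1.000,4.319)
cell (2,1): code 0010 → (2.000,1.671)–(2.941,2.000)
cell (2,2): code 0111 → (2.941,2.000)–(3.000,2.047)
cell (2,4): code 1001 → (3.000,4.214)–(2.000,4.819)
cell (3,2): code 0010 → (3.000,2.047)–(3.316,3.000)
cell (3,3): code 0011 → (3.316,3.000)–(3.150,4.000)
cell (3,4): code 0001 → (3.150,4.000)–(3.000,4.214)
total: 12 segments, chained into 1 closed loop(s), length Σ = 8.848401

segments=12 loops=1 length=8.848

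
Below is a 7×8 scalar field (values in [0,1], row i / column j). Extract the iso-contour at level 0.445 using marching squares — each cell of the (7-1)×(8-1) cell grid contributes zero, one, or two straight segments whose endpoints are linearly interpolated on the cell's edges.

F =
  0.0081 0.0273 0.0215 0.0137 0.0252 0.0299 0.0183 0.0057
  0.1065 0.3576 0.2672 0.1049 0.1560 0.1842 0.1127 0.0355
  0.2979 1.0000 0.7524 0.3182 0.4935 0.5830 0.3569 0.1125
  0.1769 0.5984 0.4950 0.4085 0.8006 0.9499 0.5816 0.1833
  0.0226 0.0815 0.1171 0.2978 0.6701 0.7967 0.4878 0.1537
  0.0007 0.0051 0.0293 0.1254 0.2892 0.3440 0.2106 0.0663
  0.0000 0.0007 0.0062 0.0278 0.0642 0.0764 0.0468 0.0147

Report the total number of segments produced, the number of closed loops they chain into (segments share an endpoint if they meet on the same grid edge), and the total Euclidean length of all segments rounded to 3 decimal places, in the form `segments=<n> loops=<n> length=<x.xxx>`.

cell (1,0): code 0100 → (1.136,1.000)–(2.000,0.210)
cell (1,1): code 1100 → (1.366,2.000)–(1.136,1.000)
cell (1,2): code 1000 → (2.000,2.708)–(1.366,2.000)
cell (1,3): code 0100 → (1.856,4.000)–(2.000,3.723)
cell (1,4): code 1100 → (1.654,5.000)–(1.856,4.000)
cell (1,5): code 1000 → (2.000,5.610)–(1.654,5.000)
cell (2,0): code 0110 → (2.000,0.210)–(3.000,0.636)
cell (2,2): code 1001 → (3.000,2.578)–(2.000,2.708)
cell (2,3): code 0110 → (2.000,3.723)–(3.000,3.093)
cell (2,5): code 1101 → (2.392,6.000)–(2.000,5.610)
cell (2,6): code 1000 → (3.000,6.343)–(2.392,6.000)
cell (3,0): code 0010 → (3.000,0.636)–(3.297,1.000)
cell (3,1): code 0011 → (3.297,1.000)–(3.132,2.000)
cell (3,2): code 0001 → (3.132,2.000)–(3.000,2.578)
cell (3,3): code 0110 → (3.000,3.093)–(4.000,3.395)
cell (3,6): code 1001 → (4.000,6.128)–(3.000,6.343)
cell (4,3): code 0010 → (4.000,3.395)–(4.591,4.000)
cell (4,4): code 0011 → (4.591,4.000)–(4.777,5.000)
cell (4,5): code 0011 → (4.777,5.000)–(4.154,6.000)
cell (4,6): code 0001 → (4.154,6.000)–(4.000,6.128)
total: 20 segments, chained into 2 closed loop(s), length Σ = 17.093961

segments=20 loops=2 length=17.094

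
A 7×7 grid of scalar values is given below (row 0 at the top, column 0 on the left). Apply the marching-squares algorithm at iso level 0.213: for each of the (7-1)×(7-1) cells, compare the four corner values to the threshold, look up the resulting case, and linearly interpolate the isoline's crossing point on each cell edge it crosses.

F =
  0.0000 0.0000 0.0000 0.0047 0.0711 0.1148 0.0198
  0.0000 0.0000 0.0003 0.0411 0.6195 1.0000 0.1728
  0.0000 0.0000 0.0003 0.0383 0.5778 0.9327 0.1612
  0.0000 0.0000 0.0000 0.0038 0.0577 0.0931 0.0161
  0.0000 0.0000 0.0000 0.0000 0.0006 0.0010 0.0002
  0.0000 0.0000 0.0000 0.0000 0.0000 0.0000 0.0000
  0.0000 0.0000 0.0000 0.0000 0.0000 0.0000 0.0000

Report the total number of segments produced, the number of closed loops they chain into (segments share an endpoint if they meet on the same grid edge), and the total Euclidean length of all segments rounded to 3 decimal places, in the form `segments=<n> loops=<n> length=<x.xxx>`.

segments=8 loops=1 length=8.588

cell (0,3): code 0100 → (0.259,4.000)–(1.000,3.297)
cell (0,4): code 1100 → (0.111,5.000)–(0.259,4.000)
cell (0,5): code 1000 → (1.000,5.951)–(0.111,5.000)
cell (1,3): code 0110 → (1.000,3.297)–(2.000,3.324)
cell (1,5): code 1001 → (2.000,5.933)–(1.000,5.951)
cell (2,3): code 0010 → (2.000,3.324)–(2.701,4.000)
cell (2,4): code 0011 → (2.701,4.000)–(2.857,5.000)
cell (2,5): code 0001 → (2.857,5.000)–(2.000,5.933)
total: 8 segments, chained into 1 closed loop(s), length Σ = 8.588217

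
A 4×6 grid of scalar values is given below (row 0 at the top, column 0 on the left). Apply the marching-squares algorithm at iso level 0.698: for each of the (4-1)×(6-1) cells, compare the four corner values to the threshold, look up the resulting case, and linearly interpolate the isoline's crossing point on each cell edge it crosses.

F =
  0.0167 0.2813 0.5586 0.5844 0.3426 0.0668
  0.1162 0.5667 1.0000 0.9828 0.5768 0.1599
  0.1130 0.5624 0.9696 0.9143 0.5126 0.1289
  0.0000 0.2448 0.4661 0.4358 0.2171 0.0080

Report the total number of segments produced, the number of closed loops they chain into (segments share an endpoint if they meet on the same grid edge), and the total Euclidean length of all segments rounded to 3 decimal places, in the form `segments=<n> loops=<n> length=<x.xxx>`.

segments=8 loops=1 length=7.557

cell (0,1): code 0100 → (0.316,2.000)–(1.000,1.303)
cell (0,2): code 1100 → (0.285,3.000)–(0.316,2.000)
cell (0,3): code 1000 → (1.000,3.701)–(0.285,3.000)
cell (1,1): code 0110 → (1.000,1.303)–(2.000,1.333)
cell (1,3): code 1001 → (2.000,3.538)–(1.000,3.701)
cell (2,1): code 0010 → (2.000,1.333)–(2.539,2.000)
cell (2,2): code 0011 → (2.539,2.000)–(2.452,3.000)
cell (2,3): code 0001 → (2.452,3.000)–(2.000,3.538)
total: 8 segments, chained into 1 closed loop(s), length Σ = 7.557021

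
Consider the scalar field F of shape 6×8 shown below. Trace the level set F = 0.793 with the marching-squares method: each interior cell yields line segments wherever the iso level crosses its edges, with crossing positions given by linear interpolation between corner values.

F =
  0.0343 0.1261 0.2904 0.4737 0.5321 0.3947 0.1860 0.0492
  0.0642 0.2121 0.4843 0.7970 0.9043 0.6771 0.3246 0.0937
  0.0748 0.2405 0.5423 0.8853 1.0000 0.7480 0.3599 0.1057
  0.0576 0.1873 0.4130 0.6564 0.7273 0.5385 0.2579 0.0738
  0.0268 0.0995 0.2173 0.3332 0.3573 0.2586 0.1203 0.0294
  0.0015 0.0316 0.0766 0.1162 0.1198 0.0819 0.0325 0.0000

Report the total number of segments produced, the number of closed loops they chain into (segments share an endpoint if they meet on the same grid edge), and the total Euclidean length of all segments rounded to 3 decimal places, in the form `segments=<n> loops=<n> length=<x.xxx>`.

segments=8 loops=1 length=6.383

cell (0,2): code 0100 → (0.988,3.000)–(1.000,2.987)
cell (0,3): code 1100 → (0.701,4.000)–(0.988,3.000)
cell (0,4): code 1000 → (1.000,4.490)–(0.701,4.000)
cell (1,2): code 0110 → (1.000,2.987)–(2.000,2.731)
cell (1,4): code 1001 → (2.000,4.821)–(1.000,4.490)
cell (2,2): code 0010 → (2.000,2.731)–(2.403,3.000)
cell (2,3): code 0011 → (2.403,3.000)–(2.759,4.000)
cell (2,4): code 0001 → (2.759,4.000)–(2.000,4.821)
total: 8 segments, chained into 1 closed loop(s), length Σ = 6.382518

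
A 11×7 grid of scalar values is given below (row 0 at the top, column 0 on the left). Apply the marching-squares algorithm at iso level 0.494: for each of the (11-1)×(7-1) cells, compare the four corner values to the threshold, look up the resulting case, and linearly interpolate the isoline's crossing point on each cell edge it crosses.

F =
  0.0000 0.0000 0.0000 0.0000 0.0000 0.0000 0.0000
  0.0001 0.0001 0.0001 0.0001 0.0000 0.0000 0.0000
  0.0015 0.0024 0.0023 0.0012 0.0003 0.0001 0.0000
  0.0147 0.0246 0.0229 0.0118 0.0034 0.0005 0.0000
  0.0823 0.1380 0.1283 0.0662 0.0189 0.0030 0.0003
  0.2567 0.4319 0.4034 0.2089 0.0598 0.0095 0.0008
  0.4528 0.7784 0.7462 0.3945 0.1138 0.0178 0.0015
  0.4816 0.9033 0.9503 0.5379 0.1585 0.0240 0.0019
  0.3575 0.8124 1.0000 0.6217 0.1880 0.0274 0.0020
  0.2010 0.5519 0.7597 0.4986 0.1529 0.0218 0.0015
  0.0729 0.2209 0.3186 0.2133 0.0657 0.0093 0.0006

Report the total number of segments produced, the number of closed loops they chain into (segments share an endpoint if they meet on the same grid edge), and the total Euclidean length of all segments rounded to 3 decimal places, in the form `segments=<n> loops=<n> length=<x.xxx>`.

cell (5,0): code 0100 → (5.179,1.000)–(6.000,0.127)
cell (5,1): code 1100 → (5.264,2.000)–(5.179,1.000)
cell (5,2): code 1000 → (6.000,2.717)–(5.264,2.000)
cell (6,0): code 0110 → (6.000,0.127)–(7.000,0.029)
cell (6,2): code 1101 → (6.694,3.000)–(6.000,2.717)
cell (6,3): code 1000 → (7.000,3.116)–(6.694,3.000)
cell (7,0): code 0110 → (7.000,0.029)–(8.000,0.300)
cell (7,3): code 1001 → (8.000,3.294)–(7.000,3.116)
cell (8,0): code 0110 → (8.000,0.300)–(9.000,0.835)
cell (8,3): code 1001 → (9.000,3.013)–(8.000,3.294)
cell (9,0): code 0010 → (9.000,0.835)–(9.175,1.000)
cell (9,1): code 0011 → (9.175,1.000)–(9.602,2.000)
cell (9,2): code 0011 → (9.602,2.000)–(9.016,3.000)
cell (9,3): code 0001 → (9.016,3.000)–(9.000,3.013)
total: 14 segments, chained into 1 closed loop(s), length Σ = 12.043614

segments=14 loops=1 length=12.044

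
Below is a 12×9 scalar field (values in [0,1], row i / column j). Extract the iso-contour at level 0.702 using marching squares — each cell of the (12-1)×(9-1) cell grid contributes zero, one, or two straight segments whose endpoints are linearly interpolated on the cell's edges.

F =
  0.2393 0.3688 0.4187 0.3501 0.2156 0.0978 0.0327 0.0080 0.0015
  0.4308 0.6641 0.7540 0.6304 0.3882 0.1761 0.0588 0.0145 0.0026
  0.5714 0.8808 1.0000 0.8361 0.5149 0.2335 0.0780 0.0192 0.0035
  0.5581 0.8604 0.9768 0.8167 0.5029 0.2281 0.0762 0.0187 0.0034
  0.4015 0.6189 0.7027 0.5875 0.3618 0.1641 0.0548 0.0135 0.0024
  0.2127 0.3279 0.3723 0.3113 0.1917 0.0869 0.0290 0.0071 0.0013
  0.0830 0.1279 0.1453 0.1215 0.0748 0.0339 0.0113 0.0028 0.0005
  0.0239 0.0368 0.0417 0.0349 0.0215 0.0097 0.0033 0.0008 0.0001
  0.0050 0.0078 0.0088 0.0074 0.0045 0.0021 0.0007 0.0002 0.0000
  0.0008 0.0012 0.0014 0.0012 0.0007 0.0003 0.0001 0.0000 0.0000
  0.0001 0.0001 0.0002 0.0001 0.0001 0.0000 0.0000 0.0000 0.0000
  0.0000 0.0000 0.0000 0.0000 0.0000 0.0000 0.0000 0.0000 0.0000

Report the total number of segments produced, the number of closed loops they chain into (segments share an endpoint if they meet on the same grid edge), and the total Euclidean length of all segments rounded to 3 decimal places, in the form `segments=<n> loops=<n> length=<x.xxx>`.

segments=14 loops=1 length=9.600

cell (0,1): code 0100 → (0.845,2.000)–(1.000,1.422)
cell (0,2): code 1000 → (1.000,2.421)–(0.845,2.000)
cell (1,0): code 0100 → (1.175,1.000)–(2.000,0.422)
cell (1,1): code 1110 → (1.000,1.422)–(1.175,1.000)
cell (1,2): code 1101 → (1.348,3.000)–(1.000,2.421)
cell (1,3): code 1000 → (2.000,3.417)–(1.348,3.000)
cell (2,0): code 0110 → (2.000,0.422)–(3.000,0.476)
cell (2,3): code 1001 → (3.000,3.366)–(2.000,3.417)
cell (3,0): code 0010 → (3.000,0.476)–(3.656,1.000)
cell (3,1): code 0111 → (3.656,1.000)–(4.000,1.992)
cell (3,2): code 1011 → (4.000,2.006)–(3.500,3.000)
cell (3,3): code 0001 → (3.500,3.000)–(3.000,3.366)
cell (4,1): code 0010 → (4.000,1.992)–(4.002,2.000)
cell (4,2): code 0001 → (4.002,2.000)–(4.000,2.006)
total: 14 segments, chained into 1 closed loop(s), length Σ = 9.600099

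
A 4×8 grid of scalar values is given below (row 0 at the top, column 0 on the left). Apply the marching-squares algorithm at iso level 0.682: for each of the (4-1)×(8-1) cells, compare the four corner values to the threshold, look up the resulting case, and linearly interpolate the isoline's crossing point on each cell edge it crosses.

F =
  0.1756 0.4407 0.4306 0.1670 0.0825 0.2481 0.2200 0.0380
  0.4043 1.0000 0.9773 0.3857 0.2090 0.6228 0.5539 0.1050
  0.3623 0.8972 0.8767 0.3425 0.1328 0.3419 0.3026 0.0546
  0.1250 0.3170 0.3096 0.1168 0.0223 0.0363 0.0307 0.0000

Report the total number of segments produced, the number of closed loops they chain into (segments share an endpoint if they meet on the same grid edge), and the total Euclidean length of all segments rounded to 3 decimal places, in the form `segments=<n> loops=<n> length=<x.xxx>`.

segments=8 loops=1 length=6.582

cell (0,0): code 0100 → (0.431,1.000)–(1.000,0.466)
cell (0,1): code 1100 → (0.460,2.000)–(0.431,1.000)
cell (0,2): code 1000 → (1.000,2.499)–(0.460,2.000)
cell (1,0): code 0110 → (1.000,0.466)–(2.000,0.598)
cell (1,2): code 1001 → (2.000,2.364)–(1.000,2.499)
cell (2,0): code 0010 → (2.000,0.598)–(2.371,1.000)
cell (2,1): code 0011 → (2.371,1.000)–(2.343,2.000)
cell (2,2): code 0001 → (2.343,2.000)–(2.000,2.364)
total: 8 segments, chained into 1 closed loop(s), length Σ = 6.581705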